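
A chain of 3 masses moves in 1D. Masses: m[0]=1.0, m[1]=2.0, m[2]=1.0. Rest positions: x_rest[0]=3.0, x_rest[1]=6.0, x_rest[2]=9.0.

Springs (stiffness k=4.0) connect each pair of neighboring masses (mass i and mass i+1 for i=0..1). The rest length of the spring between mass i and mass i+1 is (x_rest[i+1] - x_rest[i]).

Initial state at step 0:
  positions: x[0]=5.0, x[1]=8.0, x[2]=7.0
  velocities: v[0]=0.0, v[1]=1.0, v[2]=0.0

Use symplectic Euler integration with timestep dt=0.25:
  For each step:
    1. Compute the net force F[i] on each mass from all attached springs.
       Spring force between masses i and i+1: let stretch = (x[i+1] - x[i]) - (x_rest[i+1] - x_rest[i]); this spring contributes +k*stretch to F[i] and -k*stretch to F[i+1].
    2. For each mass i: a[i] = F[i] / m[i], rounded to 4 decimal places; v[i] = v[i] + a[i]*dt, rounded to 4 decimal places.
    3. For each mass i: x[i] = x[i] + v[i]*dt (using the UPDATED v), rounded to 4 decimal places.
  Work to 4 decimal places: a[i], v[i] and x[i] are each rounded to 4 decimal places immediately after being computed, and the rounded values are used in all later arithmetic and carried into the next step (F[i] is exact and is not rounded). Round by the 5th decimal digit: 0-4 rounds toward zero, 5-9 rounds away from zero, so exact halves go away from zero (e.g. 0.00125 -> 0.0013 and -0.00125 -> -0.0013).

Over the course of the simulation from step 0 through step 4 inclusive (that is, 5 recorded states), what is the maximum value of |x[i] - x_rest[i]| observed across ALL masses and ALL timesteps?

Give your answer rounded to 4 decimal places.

Answer: 3.8516

Derivation:
Step 0: x=[5.0000 8.0000 7.0000] v=[0.0000 1.0000 0.0000]
Step 1: x=[5.0000 7.7500 8.0000] v=[0.0000 -1.0000 4.0000]
Step 2: x=[4.9375 7.1875 9.6875] v=[-0.2500 -2.2500 6.7500]
Step 3: x=[4.6875 6.6563 11.5000] v=[-1.0000 -2.1250 7.2500]
Step 4: x=[4.1797 6.4844 12.8516] v=[-2.0312 -0.6876 5.4063]
Max displacement = 3.8516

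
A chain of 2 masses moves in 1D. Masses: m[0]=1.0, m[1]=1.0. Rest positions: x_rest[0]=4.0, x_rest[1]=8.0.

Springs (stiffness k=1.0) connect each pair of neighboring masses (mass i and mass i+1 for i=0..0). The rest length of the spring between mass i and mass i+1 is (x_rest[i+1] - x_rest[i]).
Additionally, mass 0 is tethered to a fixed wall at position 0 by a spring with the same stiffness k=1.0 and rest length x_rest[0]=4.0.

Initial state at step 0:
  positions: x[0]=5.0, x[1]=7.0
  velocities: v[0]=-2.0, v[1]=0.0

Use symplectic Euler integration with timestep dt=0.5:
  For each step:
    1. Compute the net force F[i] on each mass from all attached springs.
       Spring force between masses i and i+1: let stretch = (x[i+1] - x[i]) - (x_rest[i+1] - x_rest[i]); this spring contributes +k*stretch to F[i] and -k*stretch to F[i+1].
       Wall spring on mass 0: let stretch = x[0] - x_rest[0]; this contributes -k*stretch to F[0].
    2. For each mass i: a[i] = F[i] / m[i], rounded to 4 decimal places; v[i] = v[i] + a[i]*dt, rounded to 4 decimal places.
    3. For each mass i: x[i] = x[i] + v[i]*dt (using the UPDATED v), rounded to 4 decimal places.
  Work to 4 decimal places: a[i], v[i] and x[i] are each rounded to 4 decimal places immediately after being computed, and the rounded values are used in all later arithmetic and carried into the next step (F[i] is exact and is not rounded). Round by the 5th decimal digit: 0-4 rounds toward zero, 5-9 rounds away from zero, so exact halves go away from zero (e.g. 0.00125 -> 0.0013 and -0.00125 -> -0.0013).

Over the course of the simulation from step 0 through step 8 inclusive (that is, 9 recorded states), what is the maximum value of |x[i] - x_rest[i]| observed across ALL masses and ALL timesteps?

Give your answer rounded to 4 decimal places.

Answer: 2.6406

Derivation:
Step 0: x=[5.0000 7.0000] v=[-2.0000 0.0000]
Step 1: x=[3.2500 7.5000] v=[-3.5000 1.0000]
Step 2: x=[1.7500 7.9375] v=[-3.0000 0.8750]
Step 3: x=[1.3594 7.8281] v=[-0.7813 -0.2188]
Step 4: x=[2.2461 7.1015] v=[1.7734 -1.4532]
Step 5: x=[3.7852 6.1611] v=[3.0781 -1.8809]
Step 6: x=[4.9720 5.6267] v=[2.3735 -1.0689]
Step 7: x=[5.0795 5.9286] v=[0.2149 0.6038]
Step 8: x=[4.1294 7.0183] v=[-1.9003 2.1793]
Max displacement = 2.6406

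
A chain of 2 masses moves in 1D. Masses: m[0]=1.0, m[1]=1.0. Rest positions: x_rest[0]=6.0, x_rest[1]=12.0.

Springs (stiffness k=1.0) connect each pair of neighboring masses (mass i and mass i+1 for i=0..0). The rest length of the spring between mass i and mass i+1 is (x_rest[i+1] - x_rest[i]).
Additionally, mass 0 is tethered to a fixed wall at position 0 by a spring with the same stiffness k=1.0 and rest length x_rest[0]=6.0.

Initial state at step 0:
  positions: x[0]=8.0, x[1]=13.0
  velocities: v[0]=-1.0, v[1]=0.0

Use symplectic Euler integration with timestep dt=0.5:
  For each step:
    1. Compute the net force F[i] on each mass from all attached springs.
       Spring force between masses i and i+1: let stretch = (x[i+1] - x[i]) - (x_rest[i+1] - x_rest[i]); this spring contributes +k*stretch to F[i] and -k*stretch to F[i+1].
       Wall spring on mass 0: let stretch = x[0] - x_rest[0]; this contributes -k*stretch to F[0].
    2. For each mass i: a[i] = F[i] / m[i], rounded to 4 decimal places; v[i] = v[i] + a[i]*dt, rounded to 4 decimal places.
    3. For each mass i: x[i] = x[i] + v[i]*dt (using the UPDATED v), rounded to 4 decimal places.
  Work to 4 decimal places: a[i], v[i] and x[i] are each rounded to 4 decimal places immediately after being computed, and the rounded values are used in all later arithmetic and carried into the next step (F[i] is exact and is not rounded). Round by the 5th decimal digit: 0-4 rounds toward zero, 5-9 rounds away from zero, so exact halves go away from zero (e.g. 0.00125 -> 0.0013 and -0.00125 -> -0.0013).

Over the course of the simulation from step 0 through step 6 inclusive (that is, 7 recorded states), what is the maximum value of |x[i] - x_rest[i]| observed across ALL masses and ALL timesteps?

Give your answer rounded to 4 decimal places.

Answer: 2.1341

Derivation:
Step 0: x=[8.0000 13.0000] v=[-1.0000 0.0000]
Step 1: x=[6.7500 13.2500] v=[-2.5000 0.5000]
Step 2: x=[5.4375 13.3750] v=[-2.6250 0.2500]
Step 3: x=[4.7500 13.0156] v=[-1.3750 -0.7188]
Step 4: x=[4.9414 12.0898] v=[0.3828 -1.8516]
Step 5: x=[5.6846 10.8769] v=[1.4863 -2.4258]
Step 6: x=[6.3047 9.8659] v=[1.2402 -2.0220]
Max displacement = 2.1341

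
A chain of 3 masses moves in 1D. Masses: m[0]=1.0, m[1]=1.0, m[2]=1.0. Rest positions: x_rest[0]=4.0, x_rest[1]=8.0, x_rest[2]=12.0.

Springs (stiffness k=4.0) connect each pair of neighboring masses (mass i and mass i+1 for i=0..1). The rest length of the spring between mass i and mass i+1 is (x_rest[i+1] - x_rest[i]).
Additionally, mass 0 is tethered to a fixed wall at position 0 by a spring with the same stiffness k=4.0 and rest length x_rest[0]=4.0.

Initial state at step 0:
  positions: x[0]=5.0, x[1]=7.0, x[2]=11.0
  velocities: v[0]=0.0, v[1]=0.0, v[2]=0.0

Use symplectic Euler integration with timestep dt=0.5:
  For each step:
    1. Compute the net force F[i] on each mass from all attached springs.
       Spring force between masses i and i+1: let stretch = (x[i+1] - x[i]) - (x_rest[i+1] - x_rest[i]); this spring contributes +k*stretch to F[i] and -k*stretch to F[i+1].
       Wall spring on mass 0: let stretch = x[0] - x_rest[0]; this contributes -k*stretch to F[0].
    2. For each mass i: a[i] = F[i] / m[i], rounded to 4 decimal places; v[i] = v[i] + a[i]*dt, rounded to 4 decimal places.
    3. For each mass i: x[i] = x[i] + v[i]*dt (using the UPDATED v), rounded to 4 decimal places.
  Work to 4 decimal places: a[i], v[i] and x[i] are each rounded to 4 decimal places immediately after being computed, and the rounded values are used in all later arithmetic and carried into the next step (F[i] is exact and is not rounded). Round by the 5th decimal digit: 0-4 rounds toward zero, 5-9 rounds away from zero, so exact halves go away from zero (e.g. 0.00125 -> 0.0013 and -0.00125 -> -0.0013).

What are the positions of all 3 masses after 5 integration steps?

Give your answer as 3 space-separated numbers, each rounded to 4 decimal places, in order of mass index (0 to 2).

Step 0: x=[5.0000 7.0000 11.0000] v=[0.0000 0.0000 0.0000]
Step 1: x=[2.0000 9.0000 11.0000] v=[-6.0000 4.0000 0.0000]
Step 2: x=[4.0000 6.0000 13.0000] v=[4.0000 -6.0000 4.0000]
Step 3: x=[4.0000 8.0000 12.0000] v=[0.0000 4.0000 -2.0000]
Step 4: x=[4.0000 10.0000 11.0000] v=[0.0000 4.0000 -2.0000]
Step 5: x=[6.0000 7.0000 13.0000] v=[4.0000 -6.0000 4.0000]

Answer: 6.0000 7.0000 13.0000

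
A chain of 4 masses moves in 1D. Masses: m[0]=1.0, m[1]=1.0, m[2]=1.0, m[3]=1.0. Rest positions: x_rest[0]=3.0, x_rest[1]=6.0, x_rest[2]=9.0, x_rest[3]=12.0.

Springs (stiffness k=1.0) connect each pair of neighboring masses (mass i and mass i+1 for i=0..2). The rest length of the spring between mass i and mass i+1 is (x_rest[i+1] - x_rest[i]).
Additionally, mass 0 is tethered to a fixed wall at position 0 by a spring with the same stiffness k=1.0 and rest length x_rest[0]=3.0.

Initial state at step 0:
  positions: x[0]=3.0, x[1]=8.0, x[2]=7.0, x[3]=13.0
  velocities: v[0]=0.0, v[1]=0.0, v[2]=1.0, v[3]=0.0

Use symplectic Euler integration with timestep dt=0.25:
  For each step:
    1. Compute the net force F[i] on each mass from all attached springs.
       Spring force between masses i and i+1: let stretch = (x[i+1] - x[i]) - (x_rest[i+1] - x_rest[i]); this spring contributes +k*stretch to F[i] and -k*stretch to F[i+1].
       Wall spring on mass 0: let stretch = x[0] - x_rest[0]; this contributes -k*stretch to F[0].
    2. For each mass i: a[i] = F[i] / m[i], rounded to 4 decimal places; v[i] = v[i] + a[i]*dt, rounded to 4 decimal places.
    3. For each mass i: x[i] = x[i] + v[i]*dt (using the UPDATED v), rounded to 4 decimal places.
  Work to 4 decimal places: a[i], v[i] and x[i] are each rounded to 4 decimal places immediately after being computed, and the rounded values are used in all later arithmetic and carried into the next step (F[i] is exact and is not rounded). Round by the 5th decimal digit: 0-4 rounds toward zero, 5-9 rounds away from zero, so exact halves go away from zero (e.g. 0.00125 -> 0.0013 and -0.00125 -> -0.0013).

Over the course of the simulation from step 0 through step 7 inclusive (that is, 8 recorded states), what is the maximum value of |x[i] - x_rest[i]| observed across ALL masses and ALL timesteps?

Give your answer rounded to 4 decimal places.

Answer: 3.0019

Derivation:
Step 0: x=[3.0000 8.0000 7.0000 13.0000] v=[0.0000 0.0000 1.0000 0.0000]
Step 1: x=[3.1250 7.6250 7.6875 12.8125] v=[0.5000 -1.5000 2.7500 -0.7500]
Step 2: x=[3.3360 6.9727 8.6914 12.4922] v=[0.8438 -2.6094 4.0156 -1.2813]
Step 3: x=[3.5658 6.2005 9.8254 12.1218] v=[0.9190 -3.0889 4.5361 -1.4815]
Step 4: x=[3.7374 5.4902 10.8764 11.7954] v=[0.6862 -2.8414 4.2040 -1.3056]
Step 5: x=[3.7849 5.0069 11.6482 11.5991] v=[0.1901 -1.9331 3.0872 -0.7854]
Step 6: x=[3.6723 4.8623 12.0019 11.5933] v=[-0.4506 -0.5783 1.4146 -0.0231]
Step 7: x=[3.4045 5.0896 11.8838 11.8006] v=[-1.0712 0.9091 -0.4725 0.8291]
Max displacement = 3.0019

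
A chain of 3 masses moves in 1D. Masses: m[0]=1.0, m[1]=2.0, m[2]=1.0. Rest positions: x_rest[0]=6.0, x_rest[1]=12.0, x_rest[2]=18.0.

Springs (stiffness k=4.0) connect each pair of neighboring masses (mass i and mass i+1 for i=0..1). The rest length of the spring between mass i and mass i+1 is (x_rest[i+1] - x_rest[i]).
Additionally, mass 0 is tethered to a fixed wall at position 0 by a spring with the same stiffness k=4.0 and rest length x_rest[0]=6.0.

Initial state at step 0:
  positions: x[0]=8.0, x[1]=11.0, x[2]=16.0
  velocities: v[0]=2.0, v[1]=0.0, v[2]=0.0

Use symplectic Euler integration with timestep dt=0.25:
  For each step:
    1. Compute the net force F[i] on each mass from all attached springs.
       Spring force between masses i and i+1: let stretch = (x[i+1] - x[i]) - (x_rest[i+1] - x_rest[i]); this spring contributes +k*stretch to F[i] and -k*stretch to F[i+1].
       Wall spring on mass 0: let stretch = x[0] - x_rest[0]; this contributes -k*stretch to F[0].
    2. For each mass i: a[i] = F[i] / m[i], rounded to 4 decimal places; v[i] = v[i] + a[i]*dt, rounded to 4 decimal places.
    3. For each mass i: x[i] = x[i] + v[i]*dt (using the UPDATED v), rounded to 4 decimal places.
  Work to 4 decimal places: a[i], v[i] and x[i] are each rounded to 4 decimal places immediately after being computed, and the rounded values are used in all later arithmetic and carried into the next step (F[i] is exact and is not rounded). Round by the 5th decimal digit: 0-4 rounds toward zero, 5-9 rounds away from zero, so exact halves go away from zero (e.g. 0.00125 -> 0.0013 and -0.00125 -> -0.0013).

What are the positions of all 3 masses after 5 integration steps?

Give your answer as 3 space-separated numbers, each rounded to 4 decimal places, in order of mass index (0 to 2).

Answer: 4.1412 11.6671 19.0235

Derivation:
Step 0: x=[8.0000 11.0000 16.0000] v=[2.0000 0.0000 0.0000]
Step 1: x=[7.2500 11.2500 16.2500] v=[-3.0000 1.0000 1.0000]
Step 2: x=[5.6875 11.6250 16.7500] v=[-6.2500 1.5000 2.0000]
Step 3: x=[4.1875 11.8985 17.4688] v=[-6.0000 1.0938 2.8750]
Step 4: x=[3.5684 11.9044 18.2950] v=[-2.4765 0.0235 3.3047]
Step 5: x=[4.1412 11.6671 19.0235] v=[2.2911 -0.9492 2.9141]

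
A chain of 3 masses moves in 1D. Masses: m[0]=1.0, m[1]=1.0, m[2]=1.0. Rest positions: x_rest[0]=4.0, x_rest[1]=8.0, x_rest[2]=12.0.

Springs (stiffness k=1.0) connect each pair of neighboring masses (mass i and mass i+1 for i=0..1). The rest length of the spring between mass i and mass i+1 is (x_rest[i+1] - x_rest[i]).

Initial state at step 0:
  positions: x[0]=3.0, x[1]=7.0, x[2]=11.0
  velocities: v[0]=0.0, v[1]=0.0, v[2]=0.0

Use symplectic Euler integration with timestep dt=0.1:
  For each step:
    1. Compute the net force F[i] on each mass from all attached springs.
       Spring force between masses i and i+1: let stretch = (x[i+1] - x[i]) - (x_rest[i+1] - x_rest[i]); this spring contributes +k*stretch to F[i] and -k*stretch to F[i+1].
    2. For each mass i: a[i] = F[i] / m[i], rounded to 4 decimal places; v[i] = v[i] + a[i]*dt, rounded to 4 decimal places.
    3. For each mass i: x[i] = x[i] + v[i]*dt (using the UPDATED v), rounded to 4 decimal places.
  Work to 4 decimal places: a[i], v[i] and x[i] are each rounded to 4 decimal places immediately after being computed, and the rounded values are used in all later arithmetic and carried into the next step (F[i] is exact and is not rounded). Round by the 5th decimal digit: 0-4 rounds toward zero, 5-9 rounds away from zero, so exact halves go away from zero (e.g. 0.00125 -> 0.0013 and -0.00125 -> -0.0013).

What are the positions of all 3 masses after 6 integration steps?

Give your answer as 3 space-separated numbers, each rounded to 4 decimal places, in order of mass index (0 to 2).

Answer: 3.0000 7.0000 11.0000

Derivation:
Step 0: x=[3.0000 7.0000 11.0000] v=[0.0000 0.0000 0.0000]
Step 1: x=[3.0000 7.0000 11.0000] v=[0.0000 0.0000 0.0000]
Step 2: x=[3.0000 7.0000 11.0000] v=[0.0000 0.0000 0.0000]
Step 3: x=[3.0000 7.0000 11.0000] v=[0.0000 0.0000 0.0000]
Step 4: x=[3.0000 7.0000 11.0000] v=[0.0000 0.0000 0.0000]
Step 5: x=[3.0000 7.0000 11.0000] v=[0.0000 0.0000 0.0000]
Step 6: x=[3.0000 7.0000 11.0000] v=[0.0000 0.0000 0.0000]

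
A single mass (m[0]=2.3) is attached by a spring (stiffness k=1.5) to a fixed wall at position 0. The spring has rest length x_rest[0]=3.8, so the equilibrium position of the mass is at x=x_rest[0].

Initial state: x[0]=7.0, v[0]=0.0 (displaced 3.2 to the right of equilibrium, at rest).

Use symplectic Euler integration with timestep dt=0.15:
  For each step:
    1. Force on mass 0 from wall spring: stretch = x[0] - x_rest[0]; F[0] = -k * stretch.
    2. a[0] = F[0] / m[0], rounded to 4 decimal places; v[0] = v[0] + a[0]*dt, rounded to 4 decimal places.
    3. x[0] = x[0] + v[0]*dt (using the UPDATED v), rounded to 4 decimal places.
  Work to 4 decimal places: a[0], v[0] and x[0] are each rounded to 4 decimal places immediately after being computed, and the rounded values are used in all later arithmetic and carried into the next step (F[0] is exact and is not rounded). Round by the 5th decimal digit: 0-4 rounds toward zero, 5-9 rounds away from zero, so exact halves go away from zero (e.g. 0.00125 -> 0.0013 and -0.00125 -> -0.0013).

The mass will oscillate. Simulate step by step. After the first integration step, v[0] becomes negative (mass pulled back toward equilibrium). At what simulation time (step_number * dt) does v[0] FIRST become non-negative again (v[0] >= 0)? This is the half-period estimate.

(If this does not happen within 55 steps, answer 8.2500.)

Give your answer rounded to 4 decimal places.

Answer: 3.9000

Derivation:
Step 0: x=[7.0000] v=[0.0000]
Step 1: x=[6.9530] v=[-0.3131]
Step 2: x=[6.8598] v=[-0.6215]
Step 3: x=[6.7217] v=[-0.9208]
Step 4: x=[6.5407] v=[-1.2066]
Step 5: x=[6.3195] v=[-1.4747]
Step 6: x=[6.0613] v=[-1.7212]
Step 7: x=[5.7699] v=[-1.9424]
Step 8: x=[5.4496] v=[-2.1351]
Step 9: x=[5.1051] v=[-2.2965]
Step 10: x=[4.7415] v=[-2.4242]
Step 11: x=[4.3641] v=[-2.5163]
Step 12: x=[3.9784] v=[-2.5715]
Step 13: x=[3.5901] v=[-2.5889]
Step 14: x=[3.2048] v=[-2.5684]
Step 15: x=[2.8283] v=[-2.5102]
Step 16: x=[2.4660] v=[-2.4151]
Step 17: x=[2.1233] v=[-2.2846]
Step 18: x=[1.8052] v=[-2.1206]
Step 19: x=[1.5164] v=[-1.9255]
Step 20: x=[1.2611] v=[-1.7021]
Step 21: x=[1.0430] v=[-1.4537]
Step 22: x=[0.8654] v=[-1.1840]
Step 23: x=[0.7309] v=[-0.8969]
Step 24: x=[0.6414] v=[-0.5967]
Step 25: x=[0.5982] v=[-0.2877]
Step 26: x=[0.6020] v=[0.0255]
First v>=0 after going negative at step 26, time=3.9000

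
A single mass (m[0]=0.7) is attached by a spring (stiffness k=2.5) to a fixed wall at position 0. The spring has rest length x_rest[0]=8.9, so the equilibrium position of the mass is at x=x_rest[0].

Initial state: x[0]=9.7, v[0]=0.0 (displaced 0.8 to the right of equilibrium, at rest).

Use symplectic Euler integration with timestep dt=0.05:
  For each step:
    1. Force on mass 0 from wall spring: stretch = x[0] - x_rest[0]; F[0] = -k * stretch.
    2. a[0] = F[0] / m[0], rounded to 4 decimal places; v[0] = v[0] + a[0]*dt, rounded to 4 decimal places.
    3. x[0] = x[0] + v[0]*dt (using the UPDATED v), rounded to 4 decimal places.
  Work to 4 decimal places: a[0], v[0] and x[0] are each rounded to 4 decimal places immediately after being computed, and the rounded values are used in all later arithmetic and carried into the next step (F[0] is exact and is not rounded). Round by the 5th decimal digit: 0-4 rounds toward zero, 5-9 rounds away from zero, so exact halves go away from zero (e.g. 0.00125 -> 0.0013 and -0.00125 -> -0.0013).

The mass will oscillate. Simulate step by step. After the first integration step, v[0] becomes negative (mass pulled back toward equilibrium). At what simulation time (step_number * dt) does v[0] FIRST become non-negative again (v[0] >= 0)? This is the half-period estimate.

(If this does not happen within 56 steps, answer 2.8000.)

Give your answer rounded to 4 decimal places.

Answer: 1.7000

Derivation:
Step 0: x=[9.7000] v=[0.0000]
Step 1: x=[9.6929] v=[-0.1429]
Step 2: x=[9.6787] v=[-0.2845]
Step 3: x=[9.6575] v=[-0.4236]
Step 4: x=[9.6296] v=[-0.5589]
Step 5: x=[9.5951] v=[-0.6892]
Step 6: x=[9.5544] v=[-0.8133]
Step 7: x=[9.5079] v=[-0.9302]
Step 8: x=[9.4560] v=[-1.0388]
Step 9: x=[9.3991] v=[-1.1381]
Step 10: x=[9.3377] v=[-1.2272]
Step 11: x=[9.2724] v=[-1.3054]
Step 12: x=[9.2038] v=[-1.3719]
Step 13: x=[9.1325] v=[-1.4262]
Step 14: x=[9.0591] v=[-1.4677]
Step 15: x=[8.9843] v=[-1.4961]
Step 16: x=[8.9087] v=[-1.5112]
Step 17: x=[8.8331] v=[-1.5128]
Step 18: x=[8.7581] v=[-1.5009]
Step 19: x=[8.6843] v=[-1.4756]
Step 20: x=[8.6124] v=[-1.4371]
Step 21: x=[8.5431] v=[-1.3857]
Step 22: x=[8.4770] v=[-1.3220]
Step 23: x=[8.4147] v=[-1.2465]
Step 24: x=[8.3567] v=[-1.1598]
Step 25: x=[8.3036] v=[-1.0628]
Step 26: x=[8.2558] v=[-0.9563]
Step 27: x=[8.2137] v=[-0.8413]
Step 28: x=[8.1778] v=[-0.7187]
Step 29: x=[8.1483] v=[-0.5897]
Step 30: x=[8.1255] v=[-0.4555]
Step 31: x=[8.1096] v=[-0.3172]
Step 32: x=[8.1008] v=[-0.1761]
Step 33: x=[8.0991] v=[-0.0334]
Step 34: x=[8.1046] v=[0.1096]
First v>=0 after going negative at step 34, time=1.7000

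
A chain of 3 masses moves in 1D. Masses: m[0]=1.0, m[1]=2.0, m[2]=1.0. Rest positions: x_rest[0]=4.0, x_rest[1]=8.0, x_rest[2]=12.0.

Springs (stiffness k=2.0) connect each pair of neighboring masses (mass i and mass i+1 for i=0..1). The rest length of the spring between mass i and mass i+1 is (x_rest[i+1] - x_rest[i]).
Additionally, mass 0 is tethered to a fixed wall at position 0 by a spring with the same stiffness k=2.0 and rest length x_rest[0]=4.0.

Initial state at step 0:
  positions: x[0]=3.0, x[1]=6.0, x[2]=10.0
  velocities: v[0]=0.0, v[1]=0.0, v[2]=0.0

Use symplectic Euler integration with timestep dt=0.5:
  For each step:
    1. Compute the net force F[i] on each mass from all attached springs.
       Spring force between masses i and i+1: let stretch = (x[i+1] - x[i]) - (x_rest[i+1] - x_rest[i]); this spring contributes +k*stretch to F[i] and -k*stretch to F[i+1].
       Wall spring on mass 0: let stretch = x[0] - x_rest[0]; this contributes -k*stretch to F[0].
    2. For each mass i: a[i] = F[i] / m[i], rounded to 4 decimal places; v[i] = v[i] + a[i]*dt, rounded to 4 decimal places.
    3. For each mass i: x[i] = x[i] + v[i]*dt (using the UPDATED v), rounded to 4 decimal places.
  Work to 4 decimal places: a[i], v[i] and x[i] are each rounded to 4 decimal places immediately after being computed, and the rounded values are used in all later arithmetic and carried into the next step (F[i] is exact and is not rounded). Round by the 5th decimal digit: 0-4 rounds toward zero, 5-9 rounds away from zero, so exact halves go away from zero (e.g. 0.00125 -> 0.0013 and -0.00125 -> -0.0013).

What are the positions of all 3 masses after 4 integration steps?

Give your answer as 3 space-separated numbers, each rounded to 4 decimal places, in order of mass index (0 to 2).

Step 0: x=[3.0000 6.0000 10.0000] v=[0.0000 0.0000 0.0000]
Step 1: x=[3.0000 6.2500 10.0000] v=[0.0000 0.5000 0.0000]
Step 2: x=[3.1250 6.6250 10.1250] v=[0.2500 0.7500 0.2500]
Step 3: x=[3.4375 7.0000 10.5000] v=[0.6250 0.7500 0.7500]
Step 4: x=[3.8125 7.3594 11.1250] v=[0.7500 0.7188 1.2500]

Answer: 3.8125 7.3594 11.1250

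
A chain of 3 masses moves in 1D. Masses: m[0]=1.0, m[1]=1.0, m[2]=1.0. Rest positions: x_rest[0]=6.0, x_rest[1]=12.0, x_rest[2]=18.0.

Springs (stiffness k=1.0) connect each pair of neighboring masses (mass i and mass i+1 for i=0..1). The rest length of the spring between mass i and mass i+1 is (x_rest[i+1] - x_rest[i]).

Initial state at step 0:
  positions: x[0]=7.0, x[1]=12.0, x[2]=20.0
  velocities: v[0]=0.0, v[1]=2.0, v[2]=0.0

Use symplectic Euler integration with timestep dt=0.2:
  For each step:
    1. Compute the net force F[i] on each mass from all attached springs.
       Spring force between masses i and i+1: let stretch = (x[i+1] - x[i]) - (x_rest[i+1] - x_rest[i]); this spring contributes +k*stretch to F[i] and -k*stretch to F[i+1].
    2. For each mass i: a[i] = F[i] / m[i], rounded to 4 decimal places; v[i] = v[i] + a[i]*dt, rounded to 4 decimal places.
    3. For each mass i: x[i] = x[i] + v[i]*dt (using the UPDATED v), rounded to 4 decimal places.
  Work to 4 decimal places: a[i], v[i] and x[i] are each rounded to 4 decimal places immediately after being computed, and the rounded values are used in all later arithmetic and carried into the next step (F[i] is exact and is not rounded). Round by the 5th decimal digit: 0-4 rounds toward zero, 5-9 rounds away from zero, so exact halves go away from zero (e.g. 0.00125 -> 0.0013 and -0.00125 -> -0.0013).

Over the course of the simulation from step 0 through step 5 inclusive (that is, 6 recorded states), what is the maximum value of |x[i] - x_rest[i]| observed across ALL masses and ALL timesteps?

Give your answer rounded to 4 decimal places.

Step 0: x=[7.0000 12.0000 20.0000] v=[0.0000 2.0000 0.0000]
Step 1: x=[6.9600 12.5200 19.9200] v=[-0.2000 2.6000 -0.4000]
Step 2: x=[6.9024 13.1136 19.7840] v=[-0.2880 2.9680 -0.6800]
Step 3: x=[6.8532 13.7256 19.6212] v=[-0.2458 3.0598 -0.8141]
Step 4: x=[6.8389 14.2985 19.4626] v=[-0.0713 2.8644 -0.7932]
Step 5: x=[6.8830 14.7796 19.3374] v=[0.2206 2.4053 -0.6260]
Max displacement = 2.7796

Answer: 2.7796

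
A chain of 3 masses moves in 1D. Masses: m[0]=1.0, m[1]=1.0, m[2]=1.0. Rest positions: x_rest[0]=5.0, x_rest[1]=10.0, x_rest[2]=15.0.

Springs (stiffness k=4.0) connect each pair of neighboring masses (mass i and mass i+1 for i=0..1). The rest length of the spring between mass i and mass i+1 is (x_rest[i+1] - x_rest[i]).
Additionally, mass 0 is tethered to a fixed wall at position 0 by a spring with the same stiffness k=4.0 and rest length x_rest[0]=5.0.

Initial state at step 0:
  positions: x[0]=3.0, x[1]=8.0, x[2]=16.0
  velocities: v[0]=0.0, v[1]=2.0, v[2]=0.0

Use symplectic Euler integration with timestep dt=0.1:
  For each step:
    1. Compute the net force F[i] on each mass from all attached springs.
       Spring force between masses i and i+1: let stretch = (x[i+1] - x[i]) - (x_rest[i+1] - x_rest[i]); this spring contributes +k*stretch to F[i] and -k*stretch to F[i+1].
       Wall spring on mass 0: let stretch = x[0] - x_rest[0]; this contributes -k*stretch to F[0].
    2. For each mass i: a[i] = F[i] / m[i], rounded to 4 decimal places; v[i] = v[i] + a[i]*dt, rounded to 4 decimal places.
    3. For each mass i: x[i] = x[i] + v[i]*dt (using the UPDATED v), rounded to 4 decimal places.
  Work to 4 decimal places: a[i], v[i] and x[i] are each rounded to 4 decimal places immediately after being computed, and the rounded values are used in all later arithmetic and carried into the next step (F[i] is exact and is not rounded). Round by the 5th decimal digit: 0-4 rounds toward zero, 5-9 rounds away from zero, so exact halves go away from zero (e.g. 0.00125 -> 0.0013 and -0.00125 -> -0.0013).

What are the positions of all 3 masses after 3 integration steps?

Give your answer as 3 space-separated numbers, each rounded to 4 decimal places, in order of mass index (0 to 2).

Answer: 3.5024 9.2031 15.3582

Derivation:
Step 0: x=[3.0000 8.0000 16.0000] v=[0.0000 2.0000 0.0000]
Step 1: x=[3.0800 8.3200 15.8800] v=[0.8000 3.2000 -1.2000]
Step 2: x=[3.2464 8.7328 15.6576] v=[1.6640 4.1280 -2.2240]
Step 3: x=[3.5024 9.2031 15.3582] v=[2.5600 4.7034 -2.9939]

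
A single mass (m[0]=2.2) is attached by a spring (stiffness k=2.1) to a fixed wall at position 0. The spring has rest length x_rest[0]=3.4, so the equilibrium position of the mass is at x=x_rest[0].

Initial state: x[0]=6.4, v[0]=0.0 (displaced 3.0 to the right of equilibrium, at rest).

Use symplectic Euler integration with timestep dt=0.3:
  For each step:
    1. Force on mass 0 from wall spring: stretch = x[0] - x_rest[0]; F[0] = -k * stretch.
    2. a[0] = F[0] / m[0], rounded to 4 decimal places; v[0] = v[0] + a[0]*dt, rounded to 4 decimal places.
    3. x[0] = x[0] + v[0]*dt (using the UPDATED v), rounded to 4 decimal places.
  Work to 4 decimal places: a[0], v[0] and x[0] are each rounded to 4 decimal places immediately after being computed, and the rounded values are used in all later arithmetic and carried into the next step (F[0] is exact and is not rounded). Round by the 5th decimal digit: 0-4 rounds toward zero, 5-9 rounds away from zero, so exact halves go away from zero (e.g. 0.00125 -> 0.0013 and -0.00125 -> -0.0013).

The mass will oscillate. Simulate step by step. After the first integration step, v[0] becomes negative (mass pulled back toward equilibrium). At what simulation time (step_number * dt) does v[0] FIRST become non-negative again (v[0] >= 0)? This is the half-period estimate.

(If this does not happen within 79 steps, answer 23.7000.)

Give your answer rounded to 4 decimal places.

Step 0: x=[6.4000] v=[0.0000]
Step 1: x=[6.1423] v=[-0.8591]
Step 2: x=[5.6490] v=[-1.6444]
Step 3: x=[4.9625] v=[-2.2884]
Step 4: x=[4.1417] v=[-2.7359]
Step 5: x=[3.2572] v=[-2.9483]
Step 6: x=[2.3850] v=[-2.9074]
Step 7: x=[1.6000] v=[-2.6167]
Step 8: x=[0.9696] v=[-2.1012]
Step 9: x=[0.5480] v=[-1.4052]
Step 10: x=[0.3715] v=[-0.5885]
Step 11: x=[0.4551] v=[0.2787]
First v>=0 after going negative at step 11, time=3.3000

Answer: 3.3000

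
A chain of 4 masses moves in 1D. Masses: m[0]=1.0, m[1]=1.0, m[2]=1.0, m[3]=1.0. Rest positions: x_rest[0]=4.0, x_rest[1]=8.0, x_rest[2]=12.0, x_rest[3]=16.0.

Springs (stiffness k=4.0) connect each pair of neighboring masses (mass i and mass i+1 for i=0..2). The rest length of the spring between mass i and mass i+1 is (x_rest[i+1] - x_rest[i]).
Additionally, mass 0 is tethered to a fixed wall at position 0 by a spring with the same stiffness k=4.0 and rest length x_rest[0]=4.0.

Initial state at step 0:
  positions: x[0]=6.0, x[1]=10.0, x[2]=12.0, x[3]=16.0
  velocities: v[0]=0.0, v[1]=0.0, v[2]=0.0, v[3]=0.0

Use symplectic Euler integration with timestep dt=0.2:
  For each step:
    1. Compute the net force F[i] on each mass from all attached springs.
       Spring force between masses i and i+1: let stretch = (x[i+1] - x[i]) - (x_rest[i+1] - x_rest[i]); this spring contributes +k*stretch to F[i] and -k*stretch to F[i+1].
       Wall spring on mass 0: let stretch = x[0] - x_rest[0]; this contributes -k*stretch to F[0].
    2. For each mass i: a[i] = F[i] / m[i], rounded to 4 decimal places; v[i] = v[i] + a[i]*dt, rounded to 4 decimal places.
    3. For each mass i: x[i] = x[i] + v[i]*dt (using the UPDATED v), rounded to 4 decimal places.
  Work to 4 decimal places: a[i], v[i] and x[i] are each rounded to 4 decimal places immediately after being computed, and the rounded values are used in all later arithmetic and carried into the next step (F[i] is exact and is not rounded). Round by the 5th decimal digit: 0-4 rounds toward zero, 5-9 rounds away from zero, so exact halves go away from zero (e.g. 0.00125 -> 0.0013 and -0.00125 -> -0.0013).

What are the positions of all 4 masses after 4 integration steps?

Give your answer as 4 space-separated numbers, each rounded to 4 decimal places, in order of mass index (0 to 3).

Step 0: x=[6.0000 10.0000 12.0000 16.0000] v=[0.0000 0.0000 0.0000 0.0000]
Step 1: x=[5.6800 9.6800 12.3200 16.0000] v=[-1.6000 -1.6000 1.6000 0.0000]
Step 2: x=[5.0912 9.1424 12.8064 16.0512] v=[-2.9440 -2.6880 2.4320 0.2560]
Step 3: x=[4.3360 8.5428 13.2257 16.2232] v=[-3.7760 -2.9978 2.0966 0.8602]
Step 4: x=[3.5601 8.0194 13.3754 16.5556] v=[-3.8794 -2.6169 0.7483 1.6622]

Answer: 3.5601 8.0194 13.3754 16.5556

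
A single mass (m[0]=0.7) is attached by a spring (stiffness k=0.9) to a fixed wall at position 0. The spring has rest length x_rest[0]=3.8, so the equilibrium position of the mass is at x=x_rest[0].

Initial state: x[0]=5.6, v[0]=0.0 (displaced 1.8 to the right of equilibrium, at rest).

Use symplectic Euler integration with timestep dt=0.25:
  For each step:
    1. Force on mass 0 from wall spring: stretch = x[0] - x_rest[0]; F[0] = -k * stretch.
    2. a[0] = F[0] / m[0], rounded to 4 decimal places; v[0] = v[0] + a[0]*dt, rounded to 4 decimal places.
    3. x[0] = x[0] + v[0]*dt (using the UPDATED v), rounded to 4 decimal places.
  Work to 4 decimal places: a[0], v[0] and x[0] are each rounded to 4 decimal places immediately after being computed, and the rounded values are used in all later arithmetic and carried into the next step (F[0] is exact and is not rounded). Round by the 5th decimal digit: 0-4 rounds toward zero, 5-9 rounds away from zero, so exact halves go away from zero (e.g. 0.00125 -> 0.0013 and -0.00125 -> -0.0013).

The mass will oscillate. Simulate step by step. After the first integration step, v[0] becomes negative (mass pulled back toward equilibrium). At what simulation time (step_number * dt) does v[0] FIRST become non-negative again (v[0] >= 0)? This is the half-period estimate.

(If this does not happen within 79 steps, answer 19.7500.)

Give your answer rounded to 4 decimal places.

Answer: 3.0000

Derivation:
Step 0: x=[5.6000] v=[0.0000]
Step 1: x=[5.4554] v=[-0.5786]
Step 2: x=[5.1777] v=[-1.1107]
Step 3: x=[4.7893] v=[-1.5535]
Step 4: x=[4.3214] v=[-1.8715]
Step 5: x=[3.8116] v=[-2.0391]
Step 6: x=[3.3009] v=[-2.0428]
Step 7: x=[2.8303] v=[-1.8824]
Step 8: x=[2.4376] v=[-1.5707]
Step 9: x=[2.1544] v=[-1.1328]
Step 10: x=[2.0034] v=[-0.6039]
Step 11: x=[1.9968] v=[-0.0264]
Step 12: x=[2.1351] v=[0.5532]
First v>=0 after going negative at step 12, time=3.0000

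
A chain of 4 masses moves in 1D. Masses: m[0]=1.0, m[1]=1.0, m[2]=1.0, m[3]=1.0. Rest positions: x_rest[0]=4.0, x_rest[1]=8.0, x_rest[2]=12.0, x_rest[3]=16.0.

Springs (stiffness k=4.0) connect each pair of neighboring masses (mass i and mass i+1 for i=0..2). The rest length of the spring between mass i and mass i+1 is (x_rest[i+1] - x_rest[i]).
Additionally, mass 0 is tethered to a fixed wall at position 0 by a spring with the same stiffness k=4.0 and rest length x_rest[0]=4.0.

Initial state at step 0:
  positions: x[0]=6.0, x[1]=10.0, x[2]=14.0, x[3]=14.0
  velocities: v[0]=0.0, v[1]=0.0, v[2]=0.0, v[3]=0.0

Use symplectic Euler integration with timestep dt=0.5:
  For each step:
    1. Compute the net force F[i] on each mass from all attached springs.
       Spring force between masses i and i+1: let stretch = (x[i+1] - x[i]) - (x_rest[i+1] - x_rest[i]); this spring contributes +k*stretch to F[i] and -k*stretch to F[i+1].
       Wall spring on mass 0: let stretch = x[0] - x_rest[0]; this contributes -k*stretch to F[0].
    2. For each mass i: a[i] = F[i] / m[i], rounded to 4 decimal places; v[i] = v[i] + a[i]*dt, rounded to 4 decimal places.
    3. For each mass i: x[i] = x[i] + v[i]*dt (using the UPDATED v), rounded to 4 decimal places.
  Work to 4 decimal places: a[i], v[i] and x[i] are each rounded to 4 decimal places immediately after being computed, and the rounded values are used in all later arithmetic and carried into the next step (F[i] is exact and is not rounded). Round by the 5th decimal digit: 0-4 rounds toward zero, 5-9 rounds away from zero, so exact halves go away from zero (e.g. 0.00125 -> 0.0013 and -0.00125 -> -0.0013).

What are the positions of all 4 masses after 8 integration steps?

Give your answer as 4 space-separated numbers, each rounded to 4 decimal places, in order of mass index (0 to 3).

Step 0: x=[6.0000 10.0000 14.0000 14.0000] v=[0.0000 0.0000 0.0000 0.0000]
Step 1: x=[4.0000 10.0000 10.0000 18.0000] v=[-4.0000 0.0000 -8.0000 8.0000]
Step 2: x=[4.0000 4.0000 14.0000 18.0000] v=[0.0000 -12.0000 8.0000 0.0000]
Step 3: x=[0.0000 8.0000 12.0000 18.0000] v=[-8.0000 8.0000 -4.0000 0.0000]
Step 4: x=[4.0000 8.0000 12.0000 16.0000] v=[8.0000 0.0000 0.0000 -4.0000]
Step 5: x=[8.0000 8.0000 12.0000 14.0000] v=[8.0000 0.0000 0.0000 -4.0000]
Step 6: x=[4.0000 12.0000 10.0000 14.0000] v=[-8.0000 8.0000 -4.0000 0.0000]
Step 7: x=[4.0000 6.0000 14.0000 14.0000] v=[0.0000 -12.0000 8.0000 0.0000]
Step 8: x=[2.0000 6.0000 10.0000 18.0000] v=[-4.0000 0.0000 -8.0000 8.0000]

Answer: 2.0000 6.0000 10.0000 18.0000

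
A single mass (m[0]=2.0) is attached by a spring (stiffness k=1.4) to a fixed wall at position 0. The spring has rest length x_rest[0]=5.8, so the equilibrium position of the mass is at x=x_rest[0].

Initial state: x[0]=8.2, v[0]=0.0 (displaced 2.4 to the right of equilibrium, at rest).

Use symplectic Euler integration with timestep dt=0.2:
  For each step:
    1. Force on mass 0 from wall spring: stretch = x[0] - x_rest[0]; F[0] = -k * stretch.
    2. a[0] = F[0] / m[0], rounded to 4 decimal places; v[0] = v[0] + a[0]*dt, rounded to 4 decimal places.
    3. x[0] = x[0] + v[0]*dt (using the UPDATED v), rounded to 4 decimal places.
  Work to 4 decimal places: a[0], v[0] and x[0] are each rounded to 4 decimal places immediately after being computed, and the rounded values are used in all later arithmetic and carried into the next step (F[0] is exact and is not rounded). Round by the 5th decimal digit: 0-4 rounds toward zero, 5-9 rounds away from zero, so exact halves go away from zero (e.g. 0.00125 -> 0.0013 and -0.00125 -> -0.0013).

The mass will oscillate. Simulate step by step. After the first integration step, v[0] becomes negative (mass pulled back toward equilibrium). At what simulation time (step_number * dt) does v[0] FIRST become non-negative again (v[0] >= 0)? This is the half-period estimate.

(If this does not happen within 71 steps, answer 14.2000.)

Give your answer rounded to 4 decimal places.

Answer: 3.8000

Derivation:
Step 0: x=[8.2000] v=[0.0000]
Step 1: x=[8.1328] v=[-0.3360]
Step 2: x=[8.0003] v=[-0.6626]
Step 3: x=[7.8062] v=[-0.9706]
Step 4: x=[7.5559] v=[-1.2515]
Step 5: x=[7.2564] v=[-1.4973]
Step 6: x=[6.9162] v=[-1.7012]
Step 7: x=[6.5447] v=[-1.8575]
Step 8: x=[6.1523] v=[-1.9618]
Step 9: x=[5.7501] v=[-2.0111]
Step 10: x=[5.3493] v=[-2.0041]
Step 11: x=[4.9611] v=[-1.9410]
Step 12: x=[4.5964] v=[-1.8236]
Step 13: x=[4.2654] v=[-1.6551]
Step 14: x=[3.9773] v=[-1.4403]
Step 15: x=[3.7403] v=[-1.1851]
Step 16: x=[3.5610] v=[-0.8967]
Step 17: x=[3.4444] v=[-0.5832]
Step 18: x=[3.3937] v=[-0.2534]
Step 19: x=[3.4104] v=[0.0835]
First v>=0 after going negative at step 19, time=3.8000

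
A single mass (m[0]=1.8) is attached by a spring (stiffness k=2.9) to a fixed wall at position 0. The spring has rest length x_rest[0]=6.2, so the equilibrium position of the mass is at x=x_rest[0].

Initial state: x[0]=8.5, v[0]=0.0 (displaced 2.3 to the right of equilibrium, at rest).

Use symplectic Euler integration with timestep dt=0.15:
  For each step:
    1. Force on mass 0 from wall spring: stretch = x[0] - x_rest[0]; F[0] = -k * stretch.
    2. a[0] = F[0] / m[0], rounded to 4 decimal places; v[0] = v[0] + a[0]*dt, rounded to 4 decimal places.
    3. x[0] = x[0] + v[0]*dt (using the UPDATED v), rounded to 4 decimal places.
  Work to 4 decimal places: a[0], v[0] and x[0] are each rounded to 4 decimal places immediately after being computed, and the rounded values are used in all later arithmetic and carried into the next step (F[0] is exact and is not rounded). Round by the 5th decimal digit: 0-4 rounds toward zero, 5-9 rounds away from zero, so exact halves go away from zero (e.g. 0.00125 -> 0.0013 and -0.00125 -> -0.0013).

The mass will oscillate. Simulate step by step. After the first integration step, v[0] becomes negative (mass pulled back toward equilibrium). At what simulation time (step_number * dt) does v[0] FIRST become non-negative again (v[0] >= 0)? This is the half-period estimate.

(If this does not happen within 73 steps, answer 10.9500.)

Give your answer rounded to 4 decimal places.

Step 0: x=[8.5000] v=[0.0000]
Step 1: x=[8.4166] v=[-0.5558]
Step 2: x=[8.2529] v=[-1.0915]
Step 3: x=[8.0148] v=[-1.5876]
Step 4: x=[7.7109] v=[-2.0262]
Step 5: x=[7.3522] v=[-2.3913]
Step 6: x=[6.9517] v=[-2.6697]
Step 7: x=[6.5240] v=[-2.8514]
Step 8: x=[6.0845] v=[-2.9297]
Step 9: x=[5.6492] v=[-2.9018]
Step 10: x=[5.2339] v=[-2.7687]
Step 11: x=[4.8536] v=[-2.5352]
Step 12: x=[4.5221] v=[-2.2098]
Step 13: x=[4.2515] v=[-1.8043]
Step 14: x=[4.0515] v=[-1.3334]
Step 15: x=[3.9294] v=[-0.8142]
Step 16: x=[3.8896] v=[-0.2655]
Step 17: x=[3.9335] v=[0.2928]
First v>=0 after going negative at step 17, time=2.5500

Answer: 2.5500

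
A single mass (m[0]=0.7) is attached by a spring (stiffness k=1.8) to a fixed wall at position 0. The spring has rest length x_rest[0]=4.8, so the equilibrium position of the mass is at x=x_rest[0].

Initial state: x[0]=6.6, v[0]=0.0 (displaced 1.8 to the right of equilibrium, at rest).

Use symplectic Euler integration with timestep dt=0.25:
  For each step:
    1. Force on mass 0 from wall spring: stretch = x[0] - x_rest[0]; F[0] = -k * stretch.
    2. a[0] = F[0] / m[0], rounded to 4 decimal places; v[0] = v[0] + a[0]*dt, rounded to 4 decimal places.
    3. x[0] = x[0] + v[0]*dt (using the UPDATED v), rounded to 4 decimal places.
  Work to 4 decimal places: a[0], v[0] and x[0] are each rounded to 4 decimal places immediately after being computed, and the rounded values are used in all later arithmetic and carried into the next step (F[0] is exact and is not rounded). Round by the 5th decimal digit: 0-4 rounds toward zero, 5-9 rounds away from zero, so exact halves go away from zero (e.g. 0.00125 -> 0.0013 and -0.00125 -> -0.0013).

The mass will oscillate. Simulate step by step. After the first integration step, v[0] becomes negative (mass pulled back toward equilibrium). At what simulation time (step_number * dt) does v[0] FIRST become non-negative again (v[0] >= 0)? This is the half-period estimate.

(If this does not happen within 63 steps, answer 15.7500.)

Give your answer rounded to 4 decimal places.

Answer: 2.0000

Derivation:
Step 0: x=[6.6000] v=[0.0000]
Step 1: x=[6.3107] v=[-1.1572]
Step 2: x=[5.7786] v=[-2.1284]
Step 3: x=[5.0892] v=[-2.7575]
Step 4: x=[4.3534] v=[-2.9434]
Step 5: x=[3.6893] v=[-2.6563]
Step 6: x=[3.2037] v=[-1.9423]
Step 7: x=[2.9747] v=[-0.9161]
Step 8: x=[3.0390] v=[0.2573]
First v>=0 after going negative at step 8, time=2.0000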